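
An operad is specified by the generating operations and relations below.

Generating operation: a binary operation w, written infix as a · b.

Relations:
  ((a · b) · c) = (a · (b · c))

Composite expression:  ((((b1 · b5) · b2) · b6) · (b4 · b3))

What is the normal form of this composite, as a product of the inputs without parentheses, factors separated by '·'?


b1 · b5 · b2 · b6 · b4 · b3

All parenthesizations of w agree; list the b-inputs left to right.
(b1 · b5) spells out as b1 · b5
((b1 · b5) · b2) spells out as b1 · b5 · b2
(((b1 · b5) · b2) · b6) spells out as b1 · b5 · b2 · b6
(b4 · b3) spells out as b4 · b3
((((b1 · b5) · b2) · b6) · (b4 · b3)) spells out as b1 · b5 · b2 · b6 · b4 · b3


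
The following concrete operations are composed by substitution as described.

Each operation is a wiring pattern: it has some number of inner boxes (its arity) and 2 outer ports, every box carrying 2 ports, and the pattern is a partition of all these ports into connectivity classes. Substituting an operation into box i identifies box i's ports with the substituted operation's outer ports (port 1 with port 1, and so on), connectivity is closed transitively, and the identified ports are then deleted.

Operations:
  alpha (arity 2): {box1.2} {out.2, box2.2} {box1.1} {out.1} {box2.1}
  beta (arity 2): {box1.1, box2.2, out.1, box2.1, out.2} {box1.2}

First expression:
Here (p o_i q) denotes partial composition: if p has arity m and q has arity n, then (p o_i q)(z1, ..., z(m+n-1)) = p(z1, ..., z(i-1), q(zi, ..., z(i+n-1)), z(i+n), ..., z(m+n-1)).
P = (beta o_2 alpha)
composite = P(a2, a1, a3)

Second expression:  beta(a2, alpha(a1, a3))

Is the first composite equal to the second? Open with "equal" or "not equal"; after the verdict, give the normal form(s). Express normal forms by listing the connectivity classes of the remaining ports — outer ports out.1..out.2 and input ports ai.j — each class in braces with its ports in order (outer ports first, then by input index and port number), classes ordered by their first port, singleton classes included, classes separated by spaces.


equal — both sides give {out.1, out.2, a2.1, a3.2} {a1.1} {a1.2} {a2.2} {a3.1}

The first expression reduces to {out.1, out.2, a2.1, a3.2} {a1.1} {a1.2} {a2.2} {a3.1}
The second expression reduces to {out.1, out.2, a2.1, a3.2} {a1.1} {a1.2} {a2.2} {a3.1}
The forms coincide; equal.


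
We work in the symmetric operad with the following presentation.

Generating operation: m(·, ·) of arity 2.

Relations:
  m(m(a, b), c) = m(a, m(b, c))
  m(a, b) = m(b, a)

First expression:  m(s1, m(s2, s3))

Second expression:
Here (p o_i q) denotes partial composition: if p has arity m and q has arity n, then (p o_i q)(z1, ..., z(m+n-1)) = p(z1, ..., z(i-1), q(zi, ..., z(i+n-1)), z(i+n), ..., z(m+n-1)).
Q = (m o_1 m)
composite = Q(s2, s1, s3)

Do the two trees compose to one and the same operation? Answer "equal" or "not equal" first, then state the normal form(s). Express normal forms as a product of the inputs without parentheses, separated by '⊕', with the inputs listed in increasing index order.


equal: each reduces to s1 ⊕ s2 ⊕ s3


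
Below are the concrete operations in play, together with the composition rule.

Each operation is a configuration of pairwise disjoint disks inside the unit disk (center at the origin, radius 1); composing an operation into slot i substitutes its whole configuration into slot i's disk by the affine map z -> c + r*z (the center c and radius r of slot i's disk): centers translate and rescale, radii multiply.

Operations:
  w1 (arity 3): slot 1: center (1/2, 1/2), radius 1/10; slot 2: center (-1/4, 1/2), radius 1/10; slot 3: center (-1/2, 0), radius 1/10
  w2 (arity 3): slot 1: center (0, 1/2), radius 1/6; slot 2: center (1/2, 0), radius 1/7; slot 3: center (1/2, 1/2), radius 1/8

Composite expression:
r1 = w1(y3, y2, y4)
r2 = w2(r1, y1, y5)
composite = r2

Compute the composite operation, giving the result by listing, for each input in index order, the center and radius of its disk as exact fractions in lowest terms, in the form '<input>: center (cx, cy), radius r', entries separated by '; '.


y1: center (1/2, 0), radius 1/7; y2: center (-1/24, 7/12), radius 1/60; y3: center (1/12, 7/12), radius 1/60; y4: center (-1/12, 1/2), radius 1/60; y5: center (1/2, 1/2), radius 1/8

Follow each y-input down from w2: c' goes to c + r*c', radius to r*r'.
input y3: composing its 2 substitution steps yields center (1/12, 7/12), radius 1/60
input y2: composing its 2 substitution steps yields center (-1/24, 7/12), radius 1/60
input y4: composing its 2 substitution steps yields center (-1/12, 1/2), radius 1/60
input y1: composing its 1 substitution step yields center (1/2, 0), radius 1/7
input y5: composing its 1 substitution step yields center (1/2, 1/2), radius 1/8


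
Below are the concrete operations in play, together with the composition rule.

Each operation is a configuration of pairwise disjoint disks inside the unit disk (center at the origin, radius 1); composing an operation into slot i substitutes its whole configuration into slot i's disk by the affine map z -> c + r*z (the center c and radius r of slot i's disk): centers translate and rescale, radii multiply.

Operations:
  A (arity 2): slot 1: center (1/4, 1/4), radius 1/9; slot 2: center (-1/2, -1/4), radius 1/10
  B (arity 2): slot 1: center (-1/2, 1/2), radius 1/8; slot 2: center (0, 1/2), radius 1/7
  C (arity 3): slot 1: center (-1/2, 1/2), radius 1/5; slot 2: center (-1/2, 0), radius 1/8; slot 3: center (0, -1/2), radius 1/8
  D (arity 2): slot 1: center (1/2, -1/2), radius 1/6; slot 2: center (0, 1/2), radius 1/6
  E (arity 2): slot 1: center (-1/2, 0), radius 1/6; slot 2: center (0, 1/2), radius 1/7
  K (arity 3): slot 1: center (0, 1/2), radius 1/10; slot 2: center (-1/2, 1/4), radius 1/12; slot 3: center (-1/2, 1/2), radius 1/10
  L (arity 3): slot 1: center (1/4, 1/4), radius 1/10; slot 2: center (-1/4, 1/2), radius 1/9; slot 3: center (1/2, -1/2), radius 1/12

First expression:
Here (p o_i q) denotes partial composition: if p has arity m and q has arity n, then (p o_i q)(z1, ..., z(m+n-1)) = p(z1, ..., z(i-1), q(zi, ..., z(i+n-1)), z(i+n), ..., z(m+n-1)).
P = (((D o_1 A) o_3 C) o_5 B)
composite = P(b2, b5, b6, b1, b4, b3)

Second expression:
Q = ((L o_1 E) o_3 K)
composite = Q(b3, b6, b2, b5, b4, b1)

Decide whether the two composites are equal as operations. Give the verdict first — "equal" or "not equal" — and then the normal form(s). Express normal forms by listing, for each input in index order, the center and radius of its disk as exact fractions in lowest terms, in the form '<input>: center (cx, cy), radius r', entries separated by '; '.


The first expression reduces to b1: center (-1/12, 1/2), radius 1/48; b2: center (13/24, -11/24), radius 1/54; b3: center (0, 41/96), radius 1/336; b4: center (-1/96, 41/96), radius 1/384; b5: center (5/12, -13/24), radius 1/60; b6: center (-1/12, 7/12), radius 1/30
The second expression reduces to b1: center (1/2, -1/2), radius 1/12; b2: center (-1/4, 5/9), radius 1/90; b3: center (1/5, 1/4), radius 1/60; b4: center (-11/36, 5/9), radius 1/90; b5: center (-11/36, 19/36), radius 1/108; b6: center (1/4, 3/10), radius 1/70
No match — not equal.

not equal; first: b1: center (-1/12, 1/2), radius 1/48; b2: center (13/24, -11/24), radius 1/54; b3: center (0, 41/96), radius 1/336; b4: center (-1/96, 41/96), radius 1/384; b5: center (5/12, -13/24), radius 1/60; b6: center (-1/12, 7/12), radius 1/30; second: b1: center (1/2, -1/2), radius 1/12; b2: center (-1/4, 5/9), radius 1/90; b3: center (1/5, 1/4), radius 1/60; b4: center (-11/36, 5/9), radius 1/90; b5: center (-11/36, 19/36), radius 1/108; b6: center (1/4, 3/10), radius 1/70


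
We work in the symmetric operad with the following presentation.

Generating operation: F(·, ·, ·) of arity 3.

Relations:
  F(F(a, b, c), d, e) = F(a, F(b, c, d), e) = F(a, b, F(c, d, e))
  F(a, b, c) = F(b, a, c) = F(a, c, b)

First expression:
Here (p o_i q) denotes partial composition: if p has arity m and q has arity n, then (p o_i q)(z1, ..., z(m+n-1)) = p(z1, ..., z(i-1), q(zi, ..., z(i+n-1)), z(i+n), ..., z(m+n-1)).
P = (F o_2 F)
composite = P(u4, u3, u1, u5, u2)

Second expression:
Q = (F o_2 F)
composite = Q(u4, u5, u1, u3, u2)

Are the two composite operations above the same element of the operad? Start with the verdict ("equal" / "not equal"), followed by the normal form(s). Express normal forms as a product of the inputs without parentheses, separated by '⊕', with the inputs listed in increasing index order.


Reducing the first expression gives u1 ⊕ u2 ⊕ u3 ⊕ u4 ⊕ u5
Reducing the second expression gives u1 ⊕ u2 ⊕ u3 ⊕ u4 ⊕ u5
Identical normal forms: equal.

equal — both sides give u1 ⊕ u2 ⊕ u3 ⊕ u4 ⊕ u5


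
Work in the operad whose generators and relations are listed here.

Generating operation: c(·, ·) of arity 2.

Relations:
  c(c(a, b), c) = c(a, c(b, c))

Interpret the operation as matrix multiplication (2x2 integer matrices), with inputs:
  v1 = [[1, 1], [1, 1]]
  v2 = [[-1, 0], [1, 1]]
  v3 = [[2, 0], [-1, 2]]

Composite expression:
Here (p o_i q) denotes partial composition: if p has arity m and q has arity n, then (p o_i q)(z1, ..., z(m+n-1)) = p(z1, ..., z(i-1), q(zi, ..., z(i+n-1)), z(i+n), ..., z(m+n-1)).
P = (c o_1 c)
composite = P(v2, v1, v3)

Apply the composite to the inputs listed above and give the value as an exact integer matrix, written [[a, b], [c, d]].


[[-1, -2], [2, 4]]

c(v2, v1) = [[-1, -1], [2, 2]]
c(c(v2, v1), v3) = [[-1, -2], [2, 4]]


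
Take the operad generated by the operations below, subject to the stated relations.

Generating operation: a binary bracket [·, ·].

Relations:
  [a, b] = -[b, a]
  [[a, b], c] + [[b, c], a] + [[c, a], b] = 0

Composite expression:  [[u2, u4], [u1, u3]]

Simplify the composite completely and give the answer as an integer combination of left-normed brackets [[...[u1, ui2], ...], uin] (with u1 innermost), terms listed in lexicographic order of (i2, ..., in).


-[[[u1, u3], u2], u4] + [[[u1, u3], u4], u2]

Left-normed coefficients sit on the u1-initial expansion words.
Composite bracket: [[u2, u4], [u1, u3]]
Each bracket splits as ab - ba, giving 8 signed words (2^3 = 8).
Words beginning with u1 determine it all:
  word u1u3u2u4 has sign -1, contributing -[[[u1, u3], u2], u4]
  word u1u3u4u2 has sign +1, contributing +[[[u1, u3], u4], u2]


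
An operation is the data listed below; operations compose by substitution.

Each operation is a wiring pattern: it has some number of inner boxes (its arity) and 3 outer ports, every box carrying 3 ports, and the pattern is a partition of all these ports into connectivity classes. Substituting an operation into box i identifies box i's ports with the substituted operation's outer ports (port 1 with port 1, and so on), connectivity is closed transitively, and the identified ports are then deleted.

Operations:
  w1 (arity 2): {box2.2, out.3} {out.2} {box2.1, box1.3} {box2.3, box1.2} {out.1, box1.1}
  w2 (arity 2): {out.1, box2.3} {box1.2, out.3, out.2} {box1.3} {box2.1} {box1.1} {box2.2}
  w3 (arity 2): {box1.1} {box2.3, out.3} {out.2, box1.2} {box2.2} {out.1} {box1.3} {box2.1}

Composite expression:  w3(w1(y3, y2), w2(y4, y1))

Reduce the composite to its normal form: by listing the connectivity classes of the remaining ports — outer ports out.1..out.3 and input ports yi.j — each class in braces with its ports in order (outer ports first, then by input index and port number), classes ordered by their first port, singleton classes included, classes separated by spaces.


{out.1} {out.2} {out.3, y4.2} {y1.1} {y1.2} {y1.3} {y2.1, y3.3} {y2.2} {y2.3, y3.2} {y3.1} {y4.1} {y4.3}

Substituting into w3 glues patterns; closure does the rest.
stage w1: inputs (y3, y2), connectivity {out.1, y3.1} {out.2} {out.3, y2.2} {y2.1, y3.3} {y2.3, y3.2}, out.j its boundary
stage w2: inputs (y4, y1), connectivity {out.1, y1.3} {out.2, out.3, y4.2} {y1.1} {y1.2} {y4.1} {y4.3}, out.j its boundary
stage w3: inputs (y3, y2, y4, y1), connectivity {out.1} {out.2} {out.3, y4.2} {y1.1} {y1.2} {y1.3} {y2.1, y3.3} {y2.2} {y2.3, y3.2} {y3.1} {y4.1} {y4.3}, out.j its boundary


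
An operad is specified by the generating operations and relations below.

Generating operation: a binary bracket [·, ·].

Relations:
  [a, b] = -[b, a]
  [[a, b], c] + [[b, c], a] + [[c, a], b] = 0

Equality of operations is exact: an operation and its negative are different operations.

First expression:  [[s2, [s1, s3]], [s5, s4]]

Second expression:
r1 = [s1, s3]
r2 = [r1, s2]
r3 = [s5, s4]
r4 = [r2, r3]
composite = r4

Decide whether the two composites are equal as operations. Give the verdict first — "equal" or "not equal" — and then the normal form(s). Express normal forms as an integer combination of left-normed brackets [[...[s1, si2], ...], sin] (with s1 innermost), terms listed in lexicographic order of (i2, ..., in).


not equal; the first gives [[[[s1, s3], s2], s4], s5] - [[[[s1, s3], s2], s5], s4] and the second -[[[[s1, s3], s2], s4], s5] + [[[[s1, s3], s2], s5], s4]

Reducing the first expression gives [[[[s1, s3], s2], s4], s5] - [[[[s1, s3], s2], s5], s4]
Reducing the second expression gives -[[[[s1, s3], s2], s4], s5] + [[[[s1, s3], s2], s5], s4]
The normal forms differ: not equal.


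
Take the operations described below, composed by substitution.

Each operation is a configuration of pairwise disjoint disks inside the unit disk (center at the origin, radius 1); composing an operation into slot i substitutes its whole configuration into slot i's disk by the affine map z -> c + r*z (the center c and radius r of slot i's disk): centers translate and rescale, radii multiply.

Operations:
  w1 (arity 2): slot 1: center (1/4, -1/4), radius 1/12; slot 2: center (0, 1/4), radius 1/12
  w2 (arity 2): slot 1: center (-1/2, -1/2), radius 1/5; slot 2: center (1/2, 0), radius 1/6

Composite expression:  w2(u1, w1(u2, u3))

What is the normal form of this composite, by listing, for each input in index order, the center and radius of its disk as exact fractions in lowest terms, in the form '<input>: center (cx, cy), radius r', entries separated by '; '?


Only the slot chain above each u matters under w2; compose those maps.
u1 passes through 1 substitution, ending at center (-1/2, -1/2), radius 1/5
u2 passes through 2 substitutions, ending at center (13/24, -1/24), radius 1/72
u3 passes through 2 substitutions, ending at center (1/2, 1/24), radius 1/72

u1: center (-1/2, -1/2), radius 1/5; u2: center (13/24, -1/24), radius 1/72; u3: center (1/2, 1/24), radius 1/72


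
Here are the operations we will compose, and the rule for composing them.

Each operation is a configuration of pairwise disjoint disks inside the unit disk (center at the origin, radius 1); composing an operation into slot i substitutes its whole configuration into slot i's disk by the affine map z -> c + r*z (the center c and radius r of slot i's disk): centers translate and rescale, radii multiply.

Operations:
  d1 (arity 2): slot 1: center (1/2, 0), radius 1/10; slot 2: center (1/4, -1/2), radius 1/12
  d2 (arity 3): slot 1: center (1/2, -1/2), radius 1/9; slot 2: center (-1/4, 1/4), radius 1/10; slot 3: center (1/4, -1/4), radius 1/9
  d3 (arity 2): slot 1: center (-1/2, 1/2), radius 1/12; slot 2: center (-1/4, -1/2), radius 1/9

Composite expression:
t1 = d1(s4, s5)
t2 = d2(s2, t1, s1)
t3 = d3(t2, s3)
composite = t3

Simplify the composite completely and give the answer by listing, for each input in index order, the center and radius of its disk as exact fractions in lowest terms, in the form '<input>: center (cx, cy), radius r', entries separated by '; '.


Affine substitution under d3: radii multiply and s-centers shift.
tracing s2 down its 2-map path: center (-11/24, 11/24), radius 1/108
tracing s4 down its 3-map path: center (-31/60, 25/48), radius 1/1200
tracing s5 down its 3-map path: center (-83/160, 31/60), radius 1/1440
tracing s1 down its 2-map path: center (-23/48, 23/48), radius 1/108
tracing s3 down its 1-map path: center (-1/4, -1/2), radius 1/9

s1: center (-23/48, 23/48), radius 1/108; s2: center (-11/24, 11/24), radius 1/108; s3: center (-1/4, -1/2), radius 1/9; s4: center (-31/60, 25/48), radius 1/1200; s5: center (-83/160, 31/60), radius 1/1440


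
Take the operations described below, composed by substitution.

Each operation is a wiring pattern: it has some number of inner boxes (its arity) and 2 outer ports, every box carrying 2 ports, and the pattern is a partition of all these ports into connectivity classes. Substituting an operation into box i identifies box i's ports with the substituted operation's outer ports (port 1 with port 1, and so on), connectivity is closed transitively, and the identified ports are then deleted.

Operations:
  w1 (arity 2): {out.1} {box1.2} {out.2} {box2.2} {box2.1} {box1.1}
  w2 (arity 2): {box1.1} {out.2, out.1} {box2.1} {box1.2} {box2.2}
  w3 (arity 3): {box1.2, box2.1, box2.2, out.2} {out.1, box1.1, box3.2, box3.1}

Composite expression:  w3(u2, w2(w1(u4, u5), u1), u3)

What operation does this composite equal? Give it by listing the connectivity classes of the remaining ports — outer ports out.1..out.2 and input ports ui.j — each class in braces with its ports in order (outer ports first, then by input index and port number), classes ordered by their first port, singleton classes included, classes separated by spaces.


{out.1, u2.1, u3.1, u3.2} {out.2, u2.2} {u1.1} {u1.2} {u4.1} {u4.2} {u5.1} {u5.2}

Reachability decides: close wires over w3-identified ports.
after w1, the pattern on (u4, u5) reads {out.1} {out.2} {u4.1} {u4.2} {u5.1} {u5.2} (out.j = its outer ports)
after w2, the pattern on (u4, u5, u1) reads {out.1, out.2} {u1.1} {u1.2} {u4.1} {u4.2} {u5.1} {u5.2} (out.j = its outer ports)
after w3, the pattern on (u2, u4, u5, u1, u3) reads {out.1, u2.1, u3.1, u3.2} {out.2, u2.2} {u1.1} {u1.2} {u4.1} {u4.2} {u5.1} {u5.2} (out.j = its outer ports)


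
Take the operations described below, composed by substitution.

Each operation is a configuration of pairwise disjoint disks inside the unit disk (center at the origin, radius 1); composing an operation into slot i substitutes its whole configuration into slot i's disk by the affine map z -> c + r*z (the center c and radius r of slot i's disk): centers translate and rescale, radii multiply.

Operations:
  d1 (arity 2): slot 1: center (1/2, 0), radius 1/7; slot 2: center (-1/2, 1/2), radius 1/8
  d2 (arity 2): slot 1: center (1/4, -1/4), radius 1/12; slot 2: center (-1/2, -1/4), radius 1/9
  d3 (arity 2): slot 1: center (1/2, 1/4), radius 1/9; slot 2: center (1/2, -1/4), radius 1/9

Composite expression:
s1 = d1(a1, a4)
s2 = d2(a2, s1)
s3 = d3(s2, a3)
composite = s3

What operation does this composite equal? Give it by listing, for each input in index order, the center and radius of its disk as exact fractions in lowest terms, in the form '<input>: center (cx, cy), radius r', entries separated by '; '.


Affine substitution under d3: radii multiply and a-centers shift.
input a2: composing its 2 substitution steps yields center (19/36, 2/9), radius 1/108
input a1: composing its 3 substitution steps yields center (73/162, 2/9), radius 1/567
input a4: composing its 3 substitution steps yields center (71/162, 37/162), radius 1/648
input a3: composing its 1 substitution step yields center (1/2, -1/4), radius 1/9

a1: center (73/162, 2/9), radius 1/567; a2: center (19/36, 2/9), radius 1/108; a3: center (1/2, -1/4), radius 1/9; a4: center (71/162, 37/162), radius 1/648


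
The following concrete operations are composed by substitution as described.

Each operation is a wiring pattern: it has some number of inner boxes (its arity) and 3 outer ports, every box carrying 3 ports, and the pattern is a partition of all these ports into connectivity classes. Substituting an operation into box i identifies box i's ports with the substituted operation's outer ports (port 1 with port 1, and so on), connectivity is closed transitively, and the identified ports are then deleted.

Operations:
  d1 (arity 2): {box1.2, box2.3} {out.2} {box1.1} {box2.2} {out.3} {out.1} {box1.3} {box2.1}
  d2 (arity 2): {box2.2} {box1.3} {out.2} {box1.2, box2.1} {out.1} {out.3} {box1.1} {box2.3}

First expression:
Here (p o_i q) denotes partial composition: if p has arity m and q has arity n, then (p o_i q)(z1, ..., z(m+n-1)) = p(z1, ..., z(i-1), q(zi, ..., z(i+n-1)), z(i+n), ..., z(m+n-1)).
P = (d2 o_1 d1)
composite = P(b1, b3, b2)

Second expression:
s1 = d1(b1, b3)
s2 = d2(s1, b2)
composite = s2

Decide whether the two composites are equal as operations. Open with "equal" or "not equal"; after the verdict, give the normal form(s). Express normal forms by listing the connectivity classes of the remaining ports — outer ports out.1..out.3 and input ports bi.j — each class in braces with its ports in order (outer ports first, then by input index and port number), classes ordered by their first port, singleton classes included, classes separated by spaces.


Reducing the first expression gives {out.1} {out.2} {out.3} {b1.1} {b1.2, b3.3} {b1.3} {b2.1} {b2.2} {b2.3} {b3.1} {b3.2}
Reducing the second expression gives {out.1} {out.2} {out.3} {b1.1} {b1.2, b3.3} {b1.3} {b2.1} {b2.2} {b2.3} {b3.1} {b3.2}
The normal forms match — equal.

equal; both compose to {out.1} {out.2} {out.3} {b1.1} {b1.2, b3.3} {b1.3} {b2.1} {b2.2} {b2.3} {b3.1} {b3.2}


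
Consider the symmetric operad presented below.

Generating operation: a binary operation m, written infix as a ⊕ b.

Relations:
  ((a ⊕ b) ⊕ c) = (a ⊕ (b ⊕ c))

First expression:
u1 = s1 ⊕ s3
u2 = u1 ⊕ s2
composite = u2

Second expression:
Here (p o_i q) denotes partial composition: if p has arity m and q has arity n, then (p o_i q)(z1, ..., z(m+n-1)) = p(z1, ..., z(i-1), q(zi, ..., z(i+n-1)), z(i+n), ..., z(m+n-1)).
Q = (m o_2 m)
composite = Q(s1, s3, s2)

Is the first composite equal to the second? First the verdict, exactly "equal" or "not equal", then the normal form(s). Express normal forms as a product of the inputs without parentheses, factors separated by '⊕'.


equal; both compose to s1 ⊕ s3 ⊕ s2

In normal form, the first expression is s1 ⊕ s3 ⊕ s2
In normal form, the second expression is s1 ⊕ s3 ⊕ s2
The normal forms match — equal.


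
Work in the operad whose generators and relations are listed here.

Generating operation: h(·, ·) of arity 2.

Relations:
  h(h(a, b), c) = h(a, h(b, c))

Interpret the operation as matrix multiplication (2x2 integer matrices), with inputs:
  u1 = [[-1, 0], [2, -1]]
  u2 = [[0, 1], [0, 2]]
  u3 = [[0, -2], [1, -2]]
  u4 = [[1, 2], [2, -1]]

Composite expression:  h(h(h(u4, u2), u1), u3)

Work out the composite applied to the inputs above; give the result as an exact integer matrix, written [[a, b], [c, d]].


h(u4, u2) = [[0, 5], [0, 0]]
h(h(u4, u2), u1) = [[10, -5], [0, 0]]
h(h(h(u4, u2), u1), u3) = [[-5, -10], [0, 0]]

[[-5, -10], [0, 0]]


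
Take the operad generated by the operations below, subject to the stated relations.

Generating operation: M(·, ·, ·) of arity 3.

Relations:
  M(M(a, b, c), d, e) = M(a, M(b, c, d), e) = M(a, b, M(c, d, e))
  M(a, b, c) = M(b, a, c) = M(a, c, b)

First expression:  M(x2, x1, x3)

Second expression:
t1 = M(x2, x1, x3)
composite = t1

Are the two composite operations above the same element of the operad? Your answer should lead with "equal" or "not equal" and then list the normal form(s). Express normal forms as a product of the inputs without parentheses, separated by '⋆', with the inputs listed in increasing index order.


equal: each reduces to x1 ⋆ x2 ⋆ x3


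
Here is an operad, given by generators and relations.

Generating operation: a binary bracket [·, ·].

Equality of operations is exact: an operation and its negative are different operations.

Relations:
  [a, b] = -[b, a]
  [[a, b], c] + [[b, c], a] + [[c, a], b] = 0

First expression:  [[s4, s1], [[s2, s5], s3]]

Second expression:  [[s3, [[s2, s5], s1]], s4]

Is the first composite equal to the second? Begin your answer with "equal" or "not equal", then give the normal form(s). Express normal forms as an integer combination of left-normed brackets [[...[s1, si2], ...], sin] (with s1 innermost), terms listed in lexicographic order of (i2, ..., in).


not equal; the first gives -[[[[s1, s4], s2], s5], s3] + [[[[s1, s4], s3], s2], s5] - [[[[s1, s4], s3], s5], s2] + [[[[s1, s4], s5], s2], s3] and the second [[[[s1, s2], s5], s3], s4] - [[[[s1, s5], s2], s3], s4]

Normal form of the first expression: -[[[[s1, s4], s2], s5], s3] + [[[[s1, s4], s3], s2], s5] - [[[[s1, s4], s3], s5], s2] + [[[[s1, s4], s5], s2], s3]
Normal form of the second expression: [[[[s1, s2], s5], s3], s4] - [[[[s1, s5], s2], s3], s4]
Distinct normal forms: not equal.


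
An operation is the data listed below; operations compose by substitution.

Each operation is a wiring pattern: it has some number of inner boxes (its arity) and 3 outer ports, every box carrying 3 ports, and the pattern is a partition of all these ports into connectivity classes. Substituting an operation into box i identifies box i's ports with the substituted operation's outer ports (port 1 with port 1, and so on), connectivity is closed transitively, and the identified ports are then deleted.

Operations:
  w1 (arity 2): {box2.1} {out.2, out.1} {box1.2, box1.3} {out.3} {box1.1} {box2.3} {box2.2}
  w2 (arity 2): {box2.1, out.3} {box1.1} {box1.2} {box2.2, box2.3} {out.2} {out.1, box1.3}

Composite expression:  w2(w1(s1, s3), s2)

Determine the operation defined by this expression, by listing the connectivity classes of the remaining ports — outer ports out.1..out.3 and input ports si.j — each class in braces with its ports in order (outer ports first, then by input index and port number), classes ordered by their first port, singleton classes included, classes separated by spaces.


{out.1} {out.2} {out.3, s2.1} {s1.1} {s1.2, s1.3} {s2.2, s2.3} {s3.1} {s3.2} {s3.3}


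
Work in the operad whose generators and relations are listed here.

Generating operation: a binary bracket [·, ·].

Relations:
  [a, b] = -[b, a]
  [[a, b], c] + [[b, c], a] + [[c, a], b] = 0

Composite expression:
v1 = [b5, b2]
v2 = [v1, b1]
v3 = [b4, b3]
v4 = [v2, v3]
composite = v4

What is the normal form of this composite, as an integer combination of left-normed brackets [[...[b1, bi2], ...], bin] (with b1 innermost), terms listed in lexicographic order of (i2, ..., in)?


Skip Jacobi rewriting: expand, keep b1-initial words, read off terms.
Composite bracket: [[[b5, b2], b1], [b4, b3]]
Applying ab - ba throughout gives 16 signed words (2^4 = 16).
The b1-initial words carry the normal form:
  b1b2b5b3b4 (sign -1) contributes -[[[[b1, b2], b5], b3], b4]
  b1b2b5b4b3 (sign +1) contributes +[[[[b1, b2], b5], b4], b3]
  b1b5b2b3b4 (sign +1) contributes +[[[[b1, b5], b2], b3], b4]
  b1b5b2b4b3 (sign -1) contributes -[[[[b1, b5], b2], b4], b3]

-[[[[b1, b2], b5], b3], b4] + [[[[b1, b2], b5], b4], b3] + [[[[b1, b5], b2], b3], b4] - [[[[b1, b5], b2], b4], b3]


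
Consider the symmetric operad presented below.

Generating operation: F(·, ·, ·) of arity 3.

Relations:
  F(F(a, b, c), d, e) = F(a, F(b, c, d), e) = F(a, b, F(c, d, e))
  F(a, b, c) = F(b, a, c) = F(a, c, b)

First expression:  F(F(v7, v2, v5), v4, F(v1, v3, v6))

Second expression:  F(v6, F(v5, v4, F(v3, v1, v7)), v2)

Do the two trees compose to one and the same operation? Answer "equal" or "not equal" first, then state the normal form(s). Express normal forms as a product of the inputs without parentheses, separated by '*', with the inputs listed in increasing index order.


The first expression reduces to v1 * v2 * v3 * v4 * v5 * v6 * v7
The second expression reduces to v1 * v2 * v3 * v4 * v5 * v6 * v7
Both agree, so they are equal.

equal; both compose to v1 * v2 * v3 * v4 * v5 * v6 * v7


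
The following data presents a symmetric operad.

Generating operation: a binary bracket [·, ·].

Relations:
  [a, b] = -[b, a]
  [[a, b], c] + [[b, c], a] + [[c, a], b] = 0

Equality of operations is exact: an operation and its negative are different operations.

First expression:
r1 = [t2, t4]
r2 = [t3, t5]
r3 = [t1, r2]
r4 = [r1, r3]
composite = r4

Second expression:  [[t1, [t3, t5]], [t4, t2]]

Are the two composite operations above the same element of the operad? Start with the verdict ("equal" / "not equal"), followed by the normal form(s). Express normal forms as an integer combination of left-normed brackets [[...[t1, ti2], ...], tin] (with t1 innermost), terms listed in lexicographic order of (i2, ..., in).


equal; both compose to -[[[[t1, t3], t5], t2], t4] + [[[[t1, t3], t5], t4], t2] + [[[[t1, t5], t3], t2], t4] - [[[[t1, t5], t3], t4], t2]


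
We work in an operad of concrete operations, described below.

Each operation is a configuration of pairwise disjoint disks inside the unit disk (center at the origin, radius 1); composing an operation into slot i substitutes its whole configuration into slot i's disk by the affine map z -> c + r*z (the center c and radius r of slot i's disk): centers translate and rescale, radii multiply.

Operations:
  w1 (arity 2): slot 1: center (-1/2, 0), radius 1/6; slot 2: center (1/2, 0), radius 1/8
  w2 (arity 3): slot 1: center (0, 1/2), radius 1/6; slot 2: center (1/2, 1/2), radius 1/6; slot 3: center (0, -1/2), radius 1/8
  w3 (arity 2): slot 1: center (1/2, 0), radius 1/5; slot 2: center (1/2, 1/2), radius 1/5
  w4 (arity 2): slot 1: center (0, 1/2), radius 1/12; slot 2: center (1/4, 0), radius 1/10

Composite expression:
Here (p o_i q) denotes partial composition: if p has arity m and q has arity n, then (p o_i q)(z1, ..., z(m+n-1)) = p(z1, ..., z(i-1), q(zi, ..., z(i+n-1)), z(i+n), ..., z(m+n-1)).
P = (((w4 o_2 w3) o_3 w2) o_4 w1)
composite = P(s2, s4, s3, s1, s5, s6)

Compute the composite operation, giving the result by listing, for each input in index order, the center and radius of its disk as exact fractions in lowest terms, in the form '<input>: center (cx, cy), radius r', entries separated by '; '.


s1: center (37/120, 3/50), radius 1/1800; s2: center (0, 1/2), radius 1/12; s3: center (3/10, 3/50), radius 1/300; s4: center (3/10, 0), radius 1/50; s5: center (187/600, 3/50), radius 1/2400; s6: center (3/10, 1/25), radius 1/400


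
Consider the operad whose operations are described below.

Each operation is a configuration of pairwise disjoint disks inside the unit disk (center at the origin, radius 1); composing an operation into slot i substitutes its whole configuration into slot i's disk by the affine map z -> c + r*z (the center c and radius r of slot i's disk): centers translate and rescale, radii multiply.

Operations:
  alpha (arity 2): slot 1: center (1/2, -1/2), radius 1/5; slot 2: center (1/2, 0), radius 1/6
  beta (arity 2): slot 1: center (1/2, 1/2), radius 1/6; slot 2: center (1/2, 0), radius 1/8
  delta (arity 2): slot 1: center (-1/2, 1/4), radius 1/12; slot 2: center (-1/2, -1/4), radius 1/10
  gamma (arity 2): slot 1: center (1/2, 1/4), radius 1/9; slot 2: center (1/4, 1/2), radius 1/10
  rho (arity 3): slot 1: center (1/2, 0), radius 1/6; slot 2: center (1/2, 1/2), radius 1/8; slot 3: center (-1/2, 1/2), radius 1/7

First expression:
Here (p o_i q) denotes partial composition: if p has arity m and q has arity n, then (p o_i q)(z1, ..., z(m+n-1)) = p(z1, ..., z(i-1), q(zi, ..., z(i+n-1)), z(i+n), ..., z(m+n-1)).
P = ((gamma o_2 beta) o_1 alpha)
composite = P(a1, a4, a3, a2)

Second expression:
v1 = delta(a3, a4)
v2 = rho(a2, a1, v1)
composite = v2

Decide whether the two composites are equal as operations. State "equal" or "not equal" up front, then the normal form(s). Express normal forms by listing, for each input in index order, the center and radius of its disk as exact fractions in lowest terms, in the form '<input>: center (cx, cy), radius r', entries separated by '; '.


The first expression reduces to a1: center (5/9, 7/36), radius 1/45; a2: center (3/10, 1/2), radius 1/80; a3: center (3/10, 11/20), radius 1/60; a4: center (5/9, 1/4), radius 1/54
The second expression reduces to a1: center (1/2, 1/2), radius 1/8; a2: center (1/2, 0), radius 1/6; a3: center (-4/7, 15/28), radius 1/84; a4: center (-4/7, 13/28), radius 1/70
The forms do not match — not equal.

not equal; first: a1: center (5/9, 7/36), radius 1/45; a2: center (3/10, 1/2), radius 1/80; a3: center (3/10, 11/20), radius 1/60; a4: center (5/9, 1/4), radius 1/54; second: a1: center (1/2, 1/2), radius 1/8; a2: center (1/2, 0), radius 1/6; a3: center (-4/7, 15/28), radius 1/84; a4: center (-4/7, 13/28), radius 1/70


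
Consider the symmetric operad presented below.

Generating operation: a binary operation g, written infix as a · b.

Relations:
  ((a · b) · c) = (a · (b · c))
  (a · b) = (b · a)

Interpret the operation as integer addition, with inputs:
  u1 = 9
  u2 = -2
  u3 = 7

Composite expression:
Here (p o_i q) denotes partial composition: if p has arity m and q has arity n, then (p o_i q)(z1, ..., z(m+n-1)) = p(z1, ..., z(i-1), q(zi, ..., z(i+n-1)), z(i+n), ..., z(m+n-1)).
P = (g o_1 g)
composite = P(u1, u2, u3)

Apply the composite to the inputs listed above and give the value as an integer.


14

(u1 · u2) = 7
((u1 · u2) · u3) = 14


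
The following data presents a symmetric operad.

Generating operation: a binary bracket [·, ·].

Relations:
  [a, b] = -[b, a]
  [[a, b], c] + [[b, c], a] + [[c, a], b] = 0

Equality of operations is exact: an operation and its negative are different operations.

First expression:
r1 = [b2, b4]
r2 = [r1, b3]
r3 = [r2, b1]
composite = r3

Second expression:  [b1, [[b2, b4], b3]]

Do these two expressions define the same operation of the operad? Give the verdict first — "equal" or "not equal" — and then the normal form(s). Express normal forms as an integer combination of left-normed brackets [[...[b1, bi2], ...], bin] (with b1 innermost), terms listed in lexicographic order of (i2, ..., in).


not equal — first -[[[b1, b2], b4], b3] + [[[b1, b3], b2], b4] - [[[b1, b3], b4], b2] + [[[b1, b4], b2], b3], second [[[b1, b2], b4], b3] - [[[b1, b3], b2], b4] + [[[b1, b3], b4], b2] - [[[b1, b4], b2], b3]

Reducing the first expression gives -[[[b1, b2], b4], b3] + [[[b1, b3], b2], b4] - [[[b1, b3], b4], b2] + [[[b1, b4], b2], b3]
Reducing the second expression gives [[[b1, b2], b4], b3] - [[[b1, b3], b2], b4] + [[[b1, b3], b4], b2] - [[[b1, b4], b2], b3]
Different reductions; not equal.


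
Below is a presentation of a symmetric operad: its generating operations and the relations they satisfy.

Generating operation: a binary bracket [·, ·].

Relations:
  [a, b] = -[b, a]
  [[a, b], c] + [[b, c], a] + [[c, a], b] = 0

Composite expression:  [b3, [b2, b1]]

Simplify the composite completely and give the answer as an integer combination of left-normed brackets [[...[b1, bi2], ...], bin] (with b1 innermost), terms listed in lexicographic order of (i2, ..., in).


[[b1, b2], b3]

A multilinear Lie element is pinned by b1-initial words (b1 innermost).
Composite bracket: [b3, [b2, b1]]
Full expansion: 4 signed words from ab - ba (2^2 = 4).
Collect the words opening with b1:
  the word b1b2b3 carries sign +1 and contributes +[[b1, b2], b3]


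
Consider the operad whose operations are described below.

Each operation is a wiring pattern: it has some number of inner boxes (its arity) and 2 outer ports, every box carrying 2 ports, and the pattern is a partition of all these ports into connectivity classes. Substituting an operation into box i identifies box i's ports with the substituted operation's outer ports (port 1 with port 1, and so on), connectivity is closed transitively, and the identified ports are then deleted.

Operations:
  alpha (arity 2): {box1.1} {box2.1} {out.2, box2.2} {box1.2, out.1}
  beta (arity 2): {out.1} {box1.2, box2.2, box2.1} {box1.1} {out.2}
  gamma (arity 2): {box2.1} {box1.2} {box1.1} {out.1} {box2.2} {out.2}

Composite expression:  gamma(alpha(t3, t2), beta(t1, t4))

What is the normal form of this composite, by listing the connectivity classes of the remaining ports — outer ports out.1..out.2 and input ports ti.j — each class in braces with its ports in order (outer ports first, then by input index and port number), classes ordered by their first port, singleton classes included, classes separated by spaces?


{out.1} {out.2} {t1.1} {t1.2, t4.1, t4.2} {t2.1} {t2.2} {t3.1} {t3.2}

After gluing at gamma, chains via deleted ports link the t-ports.
composing alpha on (t3, t2), with out.j its own outer ports: {out.1, t3.2} {out.2, t2.2} {t2.1} {t3.1}
composing beta on (t1, t4), with out.j its own outer ports: {out.1} {out.2} {t1.1} {t1.2, t4.1, t4.2}
composing gamma on (t3, t2, t1, t4), with out.j its own outer ports: {out.1} {out.2} {t1.1} {t1.2, t4.1, t4.2} {t2.1} {t2.2} {t3.1} {t3.2}


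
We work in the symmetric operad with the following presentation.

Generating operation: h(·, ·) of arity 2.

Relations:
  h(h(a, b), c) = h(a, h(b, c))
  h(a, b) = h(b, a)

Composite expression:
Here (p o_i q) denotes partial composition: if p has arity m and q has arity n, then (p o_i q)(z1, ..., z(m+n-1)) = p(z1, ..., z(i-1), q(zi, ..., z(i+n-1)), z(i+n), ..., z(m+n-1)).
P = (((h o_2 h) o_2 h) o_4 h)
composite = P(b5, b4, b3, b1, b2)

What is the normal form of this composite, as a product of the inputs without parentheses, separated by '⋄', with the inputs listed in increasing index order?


b1 ⋄ b2 ⋄ b3 ⋄ b4 ⋄ b5


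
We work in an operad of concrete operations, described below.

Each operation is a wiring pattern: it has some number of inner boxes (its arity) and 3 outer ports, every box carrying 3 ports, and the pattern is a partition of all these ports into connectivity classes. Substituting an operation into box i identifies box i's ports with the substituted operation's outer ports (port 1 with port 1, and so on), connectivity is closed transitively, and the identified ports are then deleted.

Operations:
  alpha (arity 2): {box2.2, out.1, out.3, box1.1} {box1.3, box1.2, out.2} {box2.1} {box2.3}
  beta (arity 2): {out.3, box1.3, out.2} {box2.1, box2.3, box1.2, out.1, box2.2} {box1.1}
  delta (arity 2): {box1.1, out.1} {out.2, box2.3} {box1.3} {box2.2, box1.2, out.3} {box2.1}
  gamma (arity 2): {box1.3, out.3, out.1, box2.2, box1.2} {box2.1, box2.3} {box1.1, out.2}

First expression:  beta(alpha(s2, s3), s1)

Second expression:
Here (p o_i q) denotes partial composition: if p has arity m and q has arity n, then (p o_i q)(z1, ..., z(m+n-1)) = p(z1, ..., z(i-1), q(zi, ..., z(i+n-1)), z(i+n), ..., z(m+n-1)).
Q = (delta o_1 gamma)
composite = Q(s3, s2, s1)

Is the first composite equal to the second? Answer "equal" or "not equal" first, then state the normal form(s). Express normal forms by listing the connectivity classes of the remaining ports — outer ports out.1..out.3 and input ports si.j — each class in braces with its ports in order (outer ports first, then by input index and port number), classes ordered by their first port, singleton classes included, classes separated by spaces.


not equal; the first gives {out.1, s1.1, s1.2, s1.3, s2.2, s2.3} {out.2, out.3, s2.1, s3.2} {s3.1} {s3.3} and the second {out.1, s2.2, s3.2, s3.3} {out.2, s1.3} {out.3, s1.2, s3.1} {s1.1} {s2.1, s2.3}

The first composite normalizes to {out.1, s1.1, s1.2, s1.3, s2.2, s2.3} {out.2, out.3, s2.1, s3.2} {s3.1} {s3.3}
The second composite normalizes to {out.1, s2.2, s3.2, s3.3} {out.2, s1.3} {out.3, s1.2, s3.1} {s1.1} {s2.1, s2.3}
Different reductions; not equal.


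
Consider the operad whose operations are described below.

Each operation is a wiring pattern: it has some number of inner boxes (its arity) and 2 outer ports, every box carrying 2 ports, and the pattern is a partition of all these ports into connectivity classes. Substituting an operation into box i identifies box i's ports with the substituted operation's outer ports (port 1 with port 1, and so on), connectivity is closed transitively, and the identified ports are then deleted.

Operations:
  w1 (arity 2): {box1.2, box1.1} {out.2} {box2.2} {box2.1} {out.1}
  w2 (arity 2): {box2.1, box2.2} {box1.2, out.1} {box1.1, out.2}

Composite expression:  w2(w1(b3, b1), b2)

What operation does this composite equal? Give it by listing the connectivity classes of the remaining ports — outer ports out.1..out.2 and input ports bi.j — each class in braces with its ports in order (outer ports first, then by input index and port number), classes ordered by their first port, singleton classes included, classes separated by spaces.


{out.1} {out.2} {b1.1} {b1.2} {b2.1, b2.2} {b3.1, b3.2}

Substituting into w2 glues patterns; closure does the rest.
stage w1: inputs (b3, b1), connectivity {out.1} {out.2} {b1.1} {b1.2} {b3.1, b3.2}, out.j its boundary
stage w2: inputs (b3, b1, b2), connectivity {out.1} {out.2} {b1.1} {b1.2} {b2.1, b2.2} {b3.1, b3.2}, out.j its boundary
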